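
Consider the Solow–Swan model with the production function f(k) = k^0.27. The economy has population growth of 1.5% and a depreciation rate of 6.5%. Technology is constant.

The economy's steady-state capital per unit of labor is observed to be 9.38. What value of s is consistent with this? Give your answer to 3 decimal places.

s ≈ 0.410

In steady state, investment equals break-even investment: s·k^α = (n + δ)·k.
So s / (n + δ) = (k*)^(1−α) = 9.38^0.73 = 5.1252.
Therefore s = 5.1252 × (n + δ) = 5.1252 × 0.080 = 0.4100.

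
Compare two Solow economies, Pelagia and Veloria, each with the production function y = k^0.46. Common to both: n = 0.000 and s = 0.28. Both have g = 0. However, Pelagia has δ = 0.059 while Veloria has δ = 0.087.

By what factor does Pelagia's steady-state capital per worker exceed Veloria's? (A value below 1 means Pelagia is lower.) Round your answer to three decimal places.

ratio ≈ 2.053

Steady-state k* = [s/(n + δ)]^(1/(1−α)), so the ratio is [ (s_P/(n + δ)_P) / (s_V/(n + δ)_V) ]^1.8519.
s_P/(n + δ)_P = 0.28/0.059 = 4.7458; s_V/(n + δ)_V = 0.28/0.087 = 3.2184.
Ratio = (4.7458/3.2184)^1.8519 = 1.4746^1.8519 ≈ 2.0529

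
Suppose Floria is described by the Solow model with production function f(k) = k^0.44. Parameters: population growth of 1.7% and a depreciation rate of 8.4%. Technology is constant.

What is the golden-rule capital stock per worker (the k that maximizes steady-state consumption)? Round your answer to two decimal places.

k_gold ≈ 13.85

The golden rule sets f'(k) = n + δ, i.e. α·k^(α−1) = n + δ.
So k^(1−α) = α / (n + δ) = 0.44 / 0.101 = 4.3564.
k_gold = 4.3564^(1/0.56) ≈ 13.8452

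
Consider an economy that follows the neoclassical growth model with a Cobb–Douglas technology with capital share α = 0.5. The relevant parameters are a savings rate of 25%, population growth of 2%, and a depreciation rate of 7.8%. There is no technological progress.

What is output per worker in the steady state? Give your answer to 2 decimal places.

y* ≈ 2.55

In steady state, investment equals break-even investment: s·k^α = (n + δ)·k.
Dividing both sides by k: k^(1−α) = s / (n + δ).
k^0.5 = 0.25 / (0.020 + 0.078) = 0.25 / 0.098 = 2.5510
k* = 2.5510^(1/0.5) ≈ 6.5076
y* = (k*)^α = 6.5076^0.5 ≈ 2.5510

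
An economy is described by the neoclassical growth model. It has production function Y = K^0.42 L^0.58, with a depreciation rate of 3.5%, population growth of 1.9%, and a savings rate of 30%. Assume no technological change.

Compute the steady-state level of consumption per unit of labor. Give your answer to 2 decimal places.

At the steady state, Δk = 0, so s·k^α = (n + δ)·k.
Rearranging, k^(1−α) = s / (n + δ).
k^0.58 = 0.30 / (0.019 + 0.035) = 0.30 / 0.054 = 5.5556
k* = 5.5556^(1/0.58) ≈ 19.2318
y* = (k*)^α = 19.2318^0.42 ≈ 3.4617
c* = (1 − s)·y* = (1 − 0.30) × 3.4617 ≈ 2.4232

c* ≈ 2.42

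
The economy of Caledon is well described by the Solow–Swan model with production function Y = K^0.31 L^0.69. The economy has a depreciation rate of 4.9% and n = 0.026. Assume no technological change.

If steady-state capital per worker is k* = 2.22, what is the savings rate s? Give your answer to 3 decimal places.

At the steady state, Δk = 0, so s·k^α = (n + δ)·k.
So s / (n + δ) = (k*)^(1−α) = 2.22^0.69 = 1.7337.
Therefore s = 1.7337 × (n + δ) = 1.7337 × 0.075 = 0.1300.

s ≈ 0.130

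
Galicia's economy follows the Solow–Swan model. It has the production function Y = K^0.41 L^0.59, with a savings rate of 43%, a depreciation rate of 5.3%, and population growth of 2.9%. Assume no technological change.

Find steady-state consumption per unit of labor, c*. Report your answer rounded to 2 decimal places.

c* = 1.80

In steady state, investment equals break-even investment: s·k^α = (n + δ)·k.
Rearranging, k^(1−α) = s / (n + δ).
k^0.59 = 0.43 / (0.029 + 0.053) = 0.43 / 0.082 = 5.2439
k* = 5.2439^(1/0.59) ≈ 16.5864
y* = (k*)^α = 16.5864^0.41 ≈ 3.1630
c* = (1 − s)·y* = (1 − 0.43) × 3.1630 ≈ 1.8029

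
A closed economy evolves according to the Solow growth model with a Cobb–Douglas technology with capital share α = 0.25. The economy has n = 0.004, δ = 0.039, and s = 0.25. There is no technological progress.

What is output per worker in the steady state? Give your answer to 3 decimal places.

In steady state, investment equals break-even investment: s·k^α = (n + δ)·k.
Dividing both sides by k: k^(1−α) = s / (n + δ).
k^0.75 = 0.25 / (0.004 + 0.039) = 0.25 / 0.043 = 5.8140
k* = 5.8140^(1/0.75) ≈ 10.4544
y* = (k*)^α = 10.4544^0.25 ≈ 1.7981

y* ≈ 1.798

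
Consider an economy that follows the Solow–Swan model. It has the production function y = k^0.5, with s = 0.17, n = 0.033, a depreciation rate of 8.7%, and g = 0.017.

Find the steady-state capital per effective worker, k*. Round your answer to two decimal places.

k* ≈ 1.54

At the steady state, Δk = 0, so s·k^α = (n + g + δ)·k.
Rearranging, k^(1−α) = s / (n + g + δ).
k^0.5 = 0.17 / (0.033 + 0.017 + 0.087) = 0.17 / 0.137 = 1.2409
k* = 1.2409^(1/0.5) ≈ 1.5398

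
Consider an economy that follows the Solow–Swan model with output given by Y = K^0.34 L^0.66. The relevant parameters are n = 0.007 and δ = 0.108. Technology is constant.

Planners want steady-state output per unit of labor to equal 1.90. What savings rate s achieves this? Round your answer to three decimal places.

s ≈ 0.400

Steady state requires s·f(k) = (n + δ)·k, i.e. s·k^α = (n + δ)·k.
Since y* = [s/(n + δ)]^(α/(1−α)), we have s/(n + δ) = (y*)^((1−α)/α) = 1.90^1.9412 = 3.4763.
Therefore s = 3.4763 × (n + δ) = 3.4763 × 0.115 = 0.3998.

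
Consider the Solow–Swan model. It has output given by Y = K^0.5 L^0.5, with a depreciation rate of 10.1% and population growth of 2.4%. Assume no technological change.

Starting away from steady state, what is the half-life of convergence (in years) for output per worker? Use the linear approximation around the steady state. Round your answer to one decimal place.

Near the steady state the convergence rate is λ = (1 − α)(n + δ).
λ = (1 − 0.5) × 0.125 = 0.5 × 0.125 = 0.0625
Half-life = ln 2 / λ = 0.6931 / 0.0625 ≈ 11.09 years

about 11.1 years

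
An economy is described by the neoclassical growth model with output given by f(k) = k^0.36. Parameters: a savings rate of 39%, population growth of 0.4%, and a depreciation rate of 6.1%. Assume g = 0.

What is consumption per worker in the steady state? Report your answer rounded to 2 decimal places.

c* ≈ 1.67

In steady state, investment equals break-even investment: s·k^α = (n + δ)·k.
Rearranging, k^(1−α) = s / (n + δ).
k^0.64 = 0.39 / (0.004 + 0.061) = 0.39 / 0.065 = 6.0000
k* = 6.0000^(1/0.64) ≈ 16.4385
y* = (k*)^α = 16.4385^0.36 ≈ 2.7397
c* = (1 − s)·y* = (1 − 0.39) × 2.7397 ≈ 1.6712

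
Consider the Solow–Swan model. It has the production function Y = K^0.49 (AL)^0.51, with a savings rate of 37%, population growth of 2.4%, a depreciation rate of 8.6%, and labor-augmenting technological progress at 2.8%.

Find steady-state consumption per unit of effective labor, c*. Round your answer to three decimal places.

c* ≈ 1.625

In steady state, investment equals break-even investment: s·k^α = (n + g + δ)·k.
Dividing both sides by k: k^(1−α) = s / (n + g + δ).
k^0.51 = 0.37 / (0.024 + 0.028 + 0.086) = 0.37 / 0.138 = 2.6812
k* = 2.6812^(1/0.51) ≈ 6.9161
y* = (k*)^α = 6.9161^0.49 ≈ 2.5795
c* = (1 − s)·y* = (1 − 0.37) × 2.5795 ≈ 1.6251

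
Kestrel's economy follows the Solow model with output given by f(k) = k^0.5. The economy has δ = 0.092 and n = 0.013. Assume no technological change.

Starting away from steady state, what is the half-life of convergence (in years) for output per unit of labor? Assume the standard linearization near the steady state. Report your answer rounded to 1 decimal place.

half-life ≈ 13.2 years

Near the steady state the convergence rate is λ = (1 − α)(n + δ).
λ = (1 − 0.5) × 0.105 = 0.5 × 0.105 = 0.0525
Half-life = ln 2 / λ = 0.6931 / 0.0525 ≈ 13.20 years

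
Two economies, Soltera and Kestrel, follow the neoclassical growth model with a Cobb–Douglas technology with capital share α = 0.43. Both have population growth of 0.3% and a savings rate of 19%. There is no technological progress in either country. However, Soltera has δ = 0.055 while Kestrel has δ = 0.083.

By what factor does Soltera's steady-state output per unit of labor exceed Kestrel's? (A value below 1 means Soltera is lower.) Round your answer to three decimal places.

y*_S / y*_K ≈ 1.346

Steady-state y* = [s/(n + δ)]^(α/(1−α)), so the ratio is [ (s_S/(n + δ)_S) / (s_K/(n + δ)_K) ]^0.7544.
s_S/(n + δ)_S = 0.19/0.058 = 3.2759; s_K/(n + δ)_K = 0.19/0.086 = 2.2093.
Ratio = (3.2759/2.2093)^0.7544 = 1.4828^0.7544 ≈ 1.3461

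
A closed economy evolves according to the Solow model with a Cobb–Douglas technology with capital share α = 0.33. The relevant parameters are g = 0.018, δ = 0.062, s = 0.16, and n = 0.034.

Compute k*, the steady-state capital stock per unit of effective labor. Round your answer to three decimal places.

k* = 1.659

At the steady state, Δk = 0, so s·k^α = (n + g + δ)·k.
Dividing both sides by k: k^(1−α) = s / (n + g + δ).
k^0.67 = 0.16 / (0.034 + 0.018 + 0.062) = 0.16 / 0.114 = 1.4035
k* = 1.4035^(1/0.67) ≈ 1.6585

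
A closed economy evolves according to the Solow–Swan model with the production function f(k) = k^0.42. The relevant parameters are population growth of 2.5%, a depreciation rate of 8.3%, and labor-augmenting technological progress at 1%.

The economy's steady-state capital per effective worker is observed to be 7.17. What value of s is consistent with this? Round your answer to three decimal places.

At the steady state, Δk = 0, so s·k^α = (n + g + δ)·k.
So s / (n + g + δ) = (k*)^(1−α) = 7.17^0.58 = 3.1347.
Therefore s = 3.1347 × (n + g + δ) = 3.1347 × 0.118 = 0.3699.

s ≈ 0.370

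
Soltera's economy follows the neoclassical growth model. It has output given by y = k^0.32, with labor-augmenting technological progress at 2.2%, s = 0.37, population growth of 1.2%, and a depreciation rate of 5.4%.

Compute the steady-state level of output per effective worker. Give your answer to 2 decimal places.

y* = 1.97

In steady state, investment equals break-even investment: s·k^α = (n + g + δ)·k.
Rearranging, k^(1−α) = s / (n + g + δ).
k^0.68 = 0.37 / (0.012 + 0.022 + 0.054) = 0.37 / 0.088 = 4.2045
k* = 4.2045^(1/0.68) ≈ 8.2647
y* = (k*)^α = 8.2647^0.32 ≈ 1.9657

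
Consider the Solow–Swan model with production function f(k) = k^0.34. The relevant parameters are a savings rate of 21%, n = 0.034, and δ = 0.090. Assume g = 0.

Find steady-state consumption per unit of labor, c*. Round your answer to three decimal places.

At the steady state, Δk = 0, so s·k^α = (n + δ)·k.
Dividing both sides by k: k^(1−α) = s / (n + δ).
k^0.66 = 0.21 / (0.034 + 0.090) = 0.21 / 0.124 = 1.6935
k* = 1.6935^(1/0.66) ≈ 2.2215
y* = (k*)^α = 2.2215^0.34 ≈ 1.3118
c* = (1 − s)·y* = (1 − 0.21) × 1.3118 ≈ 1.0363

c* ≈ 1.036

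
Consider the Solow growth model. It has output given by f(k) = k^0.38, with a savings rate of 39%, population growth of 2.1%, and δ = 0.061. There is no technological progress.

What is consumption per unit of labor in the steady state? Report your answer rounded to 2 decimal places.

Steady state requires s·f(k) = (n + δ)·k, i.e. s·k^α = (n + δ)·k.
Dividing both sides by k: k^(1−α) = s / (n + δ).
k^0.62 = 0.39 / (0.021 + 0.061) = 0.39 / 0.082 = 4.7561
k* = 4.7561^(1/0.62) ≈ 12.3692
y* = (k*)^α = 12.3692^0.38 ≈ 2.6007
c* = (1 − s)·y* = (1 − 0.39) × 2.6007 ≈ 1.5864

c* = 1.59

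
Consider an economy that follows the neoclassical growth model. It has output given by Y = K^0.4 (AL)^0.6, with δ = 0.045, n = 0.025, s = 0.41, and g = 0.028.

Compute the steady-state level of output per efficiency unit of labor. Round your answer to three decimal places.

y* = 2.596

At the steady state, Δk = 0, so s·k^α = (n + g + δ)·k.
Rearranging, k^(1−α) = s / (n + g + δ).
k^0.6 = 0.41 / (0.025 + 0.028 + 0.045) = 0.41 / 0.098 = 4.1837
k* = 4.1837^(1/0.6) ≈ 10.8626
y* = (k*)^α = 10.8626^0.4 ≈ 2.5964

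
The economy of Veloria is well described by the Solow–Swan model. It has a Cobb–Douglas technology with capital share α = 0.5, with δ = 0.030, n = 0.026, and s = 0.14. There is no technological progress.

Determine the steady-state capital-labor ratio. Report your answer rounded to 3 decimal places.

Steady state requires s·f(k) = (n + δ)·k, i.e. s·k^α = (n + δ)·k.
Rearranging, k^(1−α) = s / (n + δ).
k^0.5 = 0.14 / (0.026 + 0.030) = 0.14 / 0.056 = 2.5000
k* = 2.5000^(1/0.5) ≈ 6.2500

k* ≈ 6.250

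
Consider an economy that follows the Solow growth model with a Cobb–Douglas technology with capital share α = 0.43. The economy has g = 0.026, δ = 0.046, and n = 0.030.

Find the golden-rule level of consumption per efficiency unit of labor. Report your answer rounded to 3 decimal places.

c_gold ≈ 1.688

At the golden rule, f'(k) = n + g + δ, so α·k^(α−1) = n + g + δ and k_gold = (α/(n + g + δ))^(1/(1−α)).
k_gold = (0.43/0.102)^(1/0.57) = 4.2157^1.7544 ≈ 12.4816
c_gold = f(k_gold) − (n + g + δ)·k_gold = 2.9607 − 0.102×12.4816 ≈ 1.6876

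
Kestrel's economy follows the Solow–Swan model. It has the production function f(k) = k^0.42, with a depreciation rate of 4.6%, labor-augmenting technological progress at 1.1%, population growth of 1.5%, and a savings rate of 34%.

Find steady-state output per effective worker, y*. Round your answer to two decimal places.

At the steady state, Δk = 0, so s·k^α = (n + g + δ)·k.
Dividing both sides by k: k^(1−α) = s / (n + g + δ).
k^0.58 = 0.34 / (0.015 + 0.011 + 0.046) = 0.34 / 0.072 = 4.7222
k* = 4.7222^(1/0.58) ≈ 14.5317
y* = (k*)^α = 14.5317^0.42 ≈ 3.0773

y* ≈ 3.08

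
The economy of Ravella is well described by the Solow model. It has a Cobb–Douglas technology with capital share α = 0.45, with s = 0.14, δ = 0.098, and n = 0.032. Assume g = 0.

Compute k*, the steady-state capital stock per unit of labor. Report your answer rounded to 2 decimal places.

In steady state, investment equals break-even investment: s·k^α = (n + δ)·k.
Rearranging, k^(1−α) = s / (n + δ).
k^0.55 = 0.14 / (0.032 + 0.098) = 0.14 / 0.130 = 1.0769
k* = 1.0769^(1/0.55) ≈ 1.1442

k* ≈ 1.14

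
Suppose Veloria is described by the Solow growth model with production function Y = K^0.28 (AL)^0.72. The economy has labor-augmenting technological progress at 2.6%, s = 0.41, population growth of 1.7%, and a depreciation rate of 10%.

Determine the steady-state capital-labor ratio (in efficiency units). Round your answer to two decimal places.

Steady state requires s·f(k) = (n + g + δ)·k, i.e. s·k^α = (n + g + δ)·k.
Rearranging, k^(1−α) = s / (n + g + δ).
k^0.72 = 0.41 / (0.017 + 0.026 + 0.100) = 0.41 / 0.143 = 2.8671
k* = 2.8671^(1/0.72) ≈ 4.3185

k* ≈ 4.32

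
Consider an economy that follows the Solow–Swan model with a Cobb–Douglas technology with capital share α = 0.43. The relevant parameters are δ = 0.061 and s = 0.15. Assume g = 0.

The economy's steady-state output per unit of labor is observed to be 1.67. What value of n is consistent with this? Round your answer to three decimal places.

In steady state, investment equals break-even investment: s·k^α = (n + δ)·k.
Since y* = [s/(n + δ)]^(α/(1−α)), we have s/(n + δ) = (y*)^((1−α)/α) = 1.67^1.3256 = 1.9735.
Therefore n + δ = s / 1.9735 = 0.15 / 1.9735 = 0.0760, so n = 0.0760 − 0.061 = 0.0150.

n ≈ 0.015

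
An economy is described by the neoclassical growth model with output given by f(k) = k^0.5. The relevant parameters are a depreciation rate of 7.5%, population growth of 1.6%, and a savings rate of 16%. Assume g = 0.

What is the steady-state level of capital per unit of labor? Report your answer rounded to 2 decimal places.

k* = 3.09

At the steady state, Δk = 0, so s·k^α = (n + δ)·k.
Rearranging, k^(1−α) = s / (n + δ).
k^0.5 = 0.16 / (0.016 + 0.075) = 0.16 / 0.091 = 1.7582
k* = 1.7582^(1/0.5) ≈ 3.0913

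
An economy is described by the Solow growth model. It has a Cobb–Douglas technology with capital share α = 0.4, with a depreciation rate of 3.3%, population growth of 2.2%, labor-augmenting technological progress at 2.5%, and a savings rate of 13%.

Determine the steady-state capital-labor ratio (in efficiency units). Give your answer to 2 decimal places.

k* ≈ 2.25

At the steady state, Δk = 0, so s·k^α = (n + g + δ)·k.
Rearranging, k^(1−α) = s / (n + g + δ).
k^0.6 = 0.13 / (0.022 + 0.025 + 0.033) = 0.13 / 0.080 = 1.6250
k* = 1.6250^(1/0.6) ≈ 2.2461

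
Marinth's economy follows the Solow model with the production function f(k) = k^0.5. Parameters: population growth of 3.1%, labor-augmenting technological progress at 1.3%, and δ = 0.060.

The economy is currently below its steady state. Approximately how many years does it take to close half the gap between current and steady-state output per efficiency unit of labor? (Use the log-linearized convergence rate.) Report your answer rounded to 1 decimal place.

Near the steady state the convergence rate is λ = (1 − α)(n + g + δ).
λ = (1 − 0.5) × 0.104 = 0.5 × 0.104 = 0.0520
Half-life = ln 2 / λ = 0.6931 / 0.0520 ≈ 13.33 years

t_½ ≈ 13.3 years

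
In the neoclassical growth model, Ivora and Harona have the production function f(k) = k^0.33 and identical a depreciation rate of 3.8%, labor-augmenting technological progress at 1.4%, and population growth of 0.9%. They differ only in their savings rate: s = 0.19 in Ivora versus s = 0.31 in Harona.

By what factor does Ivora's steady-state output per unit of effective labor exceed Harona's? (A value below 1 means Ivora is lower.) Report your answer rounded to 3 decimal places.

Steady-state y* = [s/(n + g + δ)]^(α/(1−α)), so the ratio is [ (s_I/(n + g + δ)_I) / (s_H/(n + g + δ)_H) ]^0.4925.
s_I/(n + g + δ)_I = 0.19/0.061 = 3.1148; s_H/(n + g + δ)_H = 0.31/0.061 = 5.0820.
Ratio = (3.1148/5.0820)^0.4925 = 0.6129^0.4925 ≈ 0.7858

y*_I / y*_H ≈ 0.786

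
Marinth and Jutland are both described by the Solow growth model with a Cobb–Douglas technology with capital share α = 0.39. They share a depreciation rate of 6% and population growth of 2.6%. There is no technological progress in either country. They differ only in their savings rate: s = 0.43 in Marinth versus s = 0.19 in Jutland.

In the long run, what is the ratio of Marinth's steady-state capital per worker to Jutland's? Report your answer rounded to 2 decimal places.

Steady-state k* = [s/(n + δ)]^(1/(1−α)), so the ratio is [ (s_M/(n + δ)_M) / (s_J/(n + δ)_J) ]^1.6393.
s_M/(n + δ)_M = 0.43/0.086 = 5.0000; s_J/(n + δ)_J = 0.19/0.086 = 2.2093.
Ratio = (5.0000/2.2093)^1.6393 = 2.2632^1.6393 ≈ 3.8150

ratio ≈ 3.82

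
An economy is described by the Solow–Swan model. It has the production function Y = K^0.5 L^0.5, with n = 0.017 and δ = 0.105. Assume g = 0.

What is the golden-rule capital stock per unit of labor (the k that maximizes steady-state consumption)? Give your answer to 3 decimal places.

k_gold ≈ 16.797

The golden rule sets f'(k) = n + δ, i.e. α·k^(α−1) = n + δ.
So k^(1−α) = α / (n + δ) = 0.5 / 0.122 = 4.0984.
k_gold = 4.0984^(1/0.5) ≈ 16.7969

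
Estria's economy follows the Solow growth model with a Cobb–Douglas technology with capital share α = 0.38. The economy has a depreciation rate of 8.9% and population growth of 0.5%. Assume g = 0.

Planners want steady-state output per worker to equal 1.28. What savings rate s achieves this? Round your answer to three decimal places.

Steady state requires s·f(k) = (n + δ)·k, i.e. s·k^α = (n + δ)·k.
Since y* = [s/(n + δ)]^(α/(1−α)), we have s/(n + δ) = (y*)^((1−α)/α) = 1.28^1.6316 = 1.4960.
Therefore s = 1.4960 × (n + δ) = 1.4960 × 0.094 = 0.1406.

s ≈ 0.141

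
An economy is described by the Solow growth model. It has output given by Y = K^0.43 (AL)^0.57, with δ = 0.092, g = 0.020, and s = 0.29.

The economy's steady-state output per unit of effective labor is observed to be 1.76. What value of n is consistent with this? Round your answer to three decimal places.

At the steady state, Δk = 0, so s·k^α = (n + g + δ)·k.
Since y* = [s/(n + g + δ)]^(α/(1−α)), we have s/(n + g + δ) = (y*)^((1−α)/α) = 1.76^1.3256 = 2.1157.
Therefore n + g + δ = s / 2.1157 = 0.29 / 2.1157 = 0.1371, so n = 0.1371 − 0.112 = 0.0251.

n ≈ 0.025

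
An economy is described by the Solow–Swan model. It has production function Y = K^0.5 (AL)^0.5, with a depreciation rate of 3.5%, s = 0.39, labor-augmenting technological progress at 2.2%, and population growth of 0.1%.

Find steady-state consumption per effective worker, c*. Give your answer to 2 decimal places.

c* = 4.10

At the steady state, Δk = 0, so s·k^α = (n + g + δ)·k.
Dividing both sides by k: k^(1−α) = s / (n + g + δ).
k^0.5 = 0.39 / (0.001 + 0.022 + 0.035) = 0.39 / 0.058 = 6.7241
k* = 6.7241^(1/0.5) ≈ 45.2135
y* = (k*)^α = 45.2135^0.5 ≈ 6.7241
c* = (1 − s)·y* = (1 − 0.39) × 6.7241 ≈ 4.1017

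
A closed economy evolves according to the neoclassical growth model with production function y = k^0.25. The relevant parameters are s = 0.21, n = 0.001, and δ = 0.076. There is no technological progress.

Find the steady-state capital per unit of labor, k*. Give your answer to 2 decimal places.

Steady state requires s·f(k) = (n + δ)·k, i.e. s·k^α = (n + δ)·k.
Rearranging, k^(1−α) = s / (n + δ).
k^0.75 = 0.21 / (0.001 + 0.076) = 0.21 / 0.077 = 2.7273
k* = 2.7273^(1/0.75) ≈ 3.8105

k* = 3.81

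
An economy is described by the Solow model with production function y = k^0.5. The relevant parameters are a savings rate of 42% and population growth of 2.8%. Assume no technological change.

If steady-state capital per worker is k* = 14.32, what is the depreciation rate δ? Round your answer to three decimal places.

δ ≈ 0.083

Steady state requires s·f(k) = (n + δ)·k, i.e. s·k^α = (n + δ)·k.
So s / (n + δ) = (k*)^(1−α) = 14.32^0.5 = 3.7842.
Therefore n + δ = s / 3.7842 = 0.42 / 3.7842 = 0.1110, so δ = 0.1110 − 0.028 = 0.0830.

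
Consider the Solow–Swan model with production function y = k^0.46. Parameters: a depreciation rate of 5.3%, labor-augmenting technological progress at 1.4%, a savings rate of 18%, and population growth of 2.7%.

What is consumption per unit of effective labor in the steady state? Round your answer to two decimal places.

c* ≈ 1.43

At the steady state, Δk = 0, so s·k^α = (n + g + δ)·k.
Dividing both sides by k: k^(1−α) = s / (n + g + δ).
k^0.54 = 0.18 / (0.027 + 0.014 + 0.053) = 0.18 / 0.094 = 1.9149
k* = 1.9149^(1/0.54) ≈ 3.3304
y* = (k*)^α = 3.3304^0.46 ≈ 1.7392
c* = (1 − s)·y* = (1 − 0.18) × 1.7392 ≈ 1.4261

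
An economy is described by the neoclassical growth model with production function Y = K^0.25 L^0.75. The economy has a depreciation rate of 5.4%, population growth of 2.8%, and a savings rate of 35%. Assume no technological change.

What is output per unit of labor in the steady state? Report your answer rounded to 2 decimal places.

In steady state, investment equals break-even investment: s·k^α = (n + δ)·k.
Rearranging, k^(1−α) = s / (n + δ).
k^0.75 = 0.35 / (0.028 + 0.054) = 0.35 / 0.082 = 4.2683
k* = 4.2683^(1/0.75) ≈ 6.9237
y* = (k*)^α = 6.9237^0.25 ≈ 1.6221

y* ≈ 1.62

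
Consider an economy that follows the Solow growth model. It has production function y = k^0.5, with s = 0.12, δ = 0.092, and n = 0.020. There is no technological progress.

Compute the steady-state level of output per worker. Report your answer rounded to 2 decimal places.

Steady state requires s·f(k) = (n + δ)·k, i.e. s·k^α = (n + δ)·k.
Dividing both sides by k: k^(1−α) = s / (n + δ).
k^0.5 = 0.12 / (0.020 + 0.092) = 0.12 / 0.112 = 1.0714
k* = 1.0714^(1/0.5) ≈ 1.1479
y* = (k*)^α = 1.1479^0.5 ≈ 1.0714

y* = 1.07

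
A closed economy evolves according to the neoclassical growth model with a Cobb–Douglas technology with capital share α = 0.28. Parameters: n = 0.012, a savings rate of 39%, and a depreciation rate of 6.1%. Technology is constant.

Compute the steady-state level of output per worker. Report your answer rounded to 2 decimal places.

At the steady state, Δk = 0, so s·k^α = (n + δ)·k.
Rearranging, k^(1−α) = s / (n + δ).
k^0.72 = 0.39 / (0.012 + 0.061) = 0.39 / 0.073 = 5.3425
k* = 5.3425^(1/0.72) ≈ 10.2508
y* = (k*)^α = 10.2508^0.28 ≈ 1.9187

y* = 1.92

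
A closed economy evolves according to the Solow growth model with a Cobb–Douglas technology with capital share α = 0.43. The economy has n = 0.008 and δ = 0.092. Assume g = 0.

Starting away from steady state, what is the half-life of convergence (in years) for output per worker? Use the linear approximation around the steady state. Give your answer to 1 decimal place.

t_½ ≈ 12.2 years

Near the steady state the convergence rate is λ = (1 − α)(n + δ).
λ = (1 − 0.43) × 0.100 = 0.57 × 0.100 = 0.0570
Half-life = ln 2 / λ = 0.6931 / 0.0570 ≈ 12.16 years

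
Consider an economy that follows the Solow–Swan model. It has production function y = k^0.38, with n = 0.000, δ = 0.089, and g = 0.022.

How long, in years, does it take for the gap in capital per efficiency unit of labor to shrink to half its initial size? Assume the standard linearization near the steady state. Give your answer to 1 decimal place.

Near the steady state the convergence rate is λ = (1 − α)(n + g + δ).
λ = (1 − 0.38) × 0.111 = 0.62 × 0.111 = 0.06882
Half-life = ln 2 / λ = 0.6931 / 0.06882 ≈ 10.07 years

half-life ≈ 10.1 years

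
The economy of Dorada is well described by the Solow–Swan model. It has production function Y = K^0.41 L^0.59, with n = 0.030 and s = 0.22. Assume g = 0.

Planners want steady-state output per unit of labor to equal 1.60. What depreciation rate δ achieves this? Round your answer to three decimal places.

δ ≈ 0.082

In steady state, investment equals break-even investment: s·k^α = (n + δ)·k.
Since y* = [s/(n + δ)]^(α/(1−α)), we have s/(n + δ) = (y*)^((1−α)/α) = 1.60^1.439 = 1.9667.
Therefore n + δ = s / 1.9667 = 0.22 / 1.9667 = 0.1119, so δ = 0.1119 − 0.030 = 0.0819.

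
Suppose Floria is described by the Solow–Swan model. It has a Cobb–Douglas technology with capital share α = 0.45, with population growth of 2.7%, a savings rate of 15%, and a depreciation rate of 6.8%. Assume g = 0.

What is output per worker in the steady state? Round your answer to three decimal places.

y* ≈ 1.453

In steady state, investment equals break-even investment: s·k^α = (n + δ)·k.
Rearranging, k^(1−α) = s / (n + δ).
k^0.55 = 0.15 / (0.027 + 0.068) = 0.15 / 0.095 = 1.5789
k* = 1.5789^(1/0.55) ≈ 2.2943
y* = (k*)^α = 2.2943^0.45 ≈ 1.4531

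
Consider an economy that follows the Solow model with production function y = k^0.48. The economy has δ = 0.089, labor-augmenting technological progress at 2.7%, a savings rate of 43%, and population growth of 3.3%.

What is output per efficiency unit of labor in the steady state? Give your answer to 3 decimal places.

Steady state requires s·f(k) = (n + g + δ)·k, i.e. s·k^α = (n + g + δ)·k.
Rearranging, k^(1−α) = s / (n + g + δ).
k^0.52 = 0.43 / (0.033 + 0.027 + 0.089) = 0.43 / 0.149 = 2.8859
k* = 2.8859^(1/0.52) ≈ 7.6764
y* = (k*)^α = 7.6764^0.48 ≈ 2.6600

y* ≈ 2.660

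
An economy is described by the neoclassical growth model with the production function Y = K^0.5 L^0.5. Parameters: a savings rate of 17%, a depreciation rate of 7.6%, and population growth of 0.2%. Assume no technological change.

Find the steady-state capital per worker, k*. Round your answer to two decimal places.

k* ≈ 4.75

Steady state requires s·f(k) = (n + δ)·k, i.e. s·k^α = (n + δ)·k.
Rearranging, k^(1−α) = s / (n + δ).
k^0.5 = 0.17 / (0.002 + 0.076) = 0.17 / 0.078 = 2.1795
k* = 2.1795^(1/0.5) ≈ 4.7502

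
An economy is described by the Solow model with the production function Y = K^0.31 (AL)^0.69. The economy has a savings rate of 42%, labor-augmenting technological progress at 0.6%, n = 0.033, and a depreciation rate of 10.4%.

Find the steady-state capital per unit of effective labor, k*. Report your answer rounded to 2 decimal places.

k* ≈ 4.77

At the steady state, Δk = 0, so s·k^α = (n + g + δ)·k.
Rearranging, k^(1−α) = s / (n + g + δ).
k^0.69 = 0.42 / (0.033 + 0.006 + 0.104) = 0.42 / 0.143 = 2.9371
k* = 2.9371^(1/0.69) ≈ 4.7659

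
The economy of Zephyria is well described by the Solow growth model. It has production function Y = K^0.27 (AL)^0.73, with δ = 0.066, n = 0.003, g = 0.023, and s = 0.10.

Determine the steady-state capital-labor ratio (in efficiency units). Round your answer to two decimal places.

k* ≈ 1.12

In steady state, investment equals break-even investment: s·k^α = (n + g + δ)·k.
Dividing both sides by k: k^(1−α) = s / (n + g + δ).
k^0.73 = 0.10 / (0.003 + 0.023 + 0.066) = 0.10 / 0.092 = 1.0870
k* = 1.0870^(1/0.73) ≈ 1.1211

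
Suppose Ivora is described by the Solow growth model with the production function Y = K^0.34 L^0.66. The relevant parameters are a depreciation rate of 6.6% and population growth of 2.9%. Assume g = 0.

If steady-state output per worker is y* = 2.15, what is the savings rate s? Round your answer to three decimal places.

In steady state, investment equals break-even investment: s·k^α = (n + δ)·k.
Since y* = [s/(n + δ)]^(α/(1−α)), we have s/(n + δ) = (y*)^((1−α)/α) = 2.15^1.9412 = 4.4191.
Therefore s = 4.4191 × (n + δ) = 4.4191 × 0.095 = 0.4198.

s ≈ 0.420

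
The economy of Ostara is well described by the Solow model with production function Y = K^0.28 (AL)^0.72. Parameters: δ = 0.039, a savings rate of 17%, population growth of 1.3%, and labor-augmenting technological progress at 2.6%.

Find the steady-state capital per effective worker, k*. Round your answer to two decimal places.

At the steady state, Δk = 0, so s·k^α = (n + g + δ)·k.
Dividing both sides by k: k^(1−α) = s / (n + g + δ).
k^0.72 = 0.17 / (0.013 + 0.026 + 0.039) = 0.17 / 0.078 = 2.1795
k* = 2.1795^(1/0.72) ≈ 2.9508

k* = 2.95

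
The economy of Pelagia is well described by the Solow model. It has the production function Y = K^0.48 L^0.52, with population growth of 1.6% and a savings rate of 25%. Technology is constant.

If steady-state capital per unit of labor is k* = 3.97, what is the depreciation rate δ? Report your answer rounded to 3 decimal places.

At the steady state, Δk = 0, so s·k^α = (n + δ)·k.
So s / (n + δ) = (k*)^(1−α) = 3.97^0.52 = 2.0482.
Therefore n + δ = s / 2.0482 = 0.25 / 2.0482 = 0.1221, so δ = 0.1221 − 0.016 = 0.1061.

δ ≈ 0.106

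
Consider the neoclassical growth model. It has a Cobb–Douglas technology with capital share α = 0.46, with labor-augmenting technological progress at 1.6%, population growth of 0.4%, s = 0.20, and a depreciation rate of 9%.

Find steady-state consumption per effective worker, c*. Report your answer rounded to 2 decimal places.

In steady state, investment equals break-even investment: s·k^α = (n + g + δ)·k.
Dividing both sides by k: k^(1−α) = s / (n + g + δ).
k^0.54 = 0.20 / (0.004 + 0.016 + 0.090) = 0.20 / 0.110 = 1.8182
k* = 1.8182^(1/0.54) ≈ 3.0256
y* = (k*)^α = 3.0256^0.46 ≈ 1.6641
c* = (1 − s)·y* = (1 − 0.20) × 1.6641 ≈ 1.3313

c* = 1.33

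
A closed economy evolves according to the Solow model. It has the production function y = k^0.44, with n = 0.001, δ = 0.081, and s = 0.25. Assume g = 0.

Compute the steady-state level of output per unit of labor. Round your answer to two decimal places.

In steady state, investment equals break-even investment: s·k^α = (n + δ)·k.
Dividing both sides by k: k^(1−α) = s / (n + δ).
k^0.56 = 0.25 / (0.001 + 0.081) = 0.25 / 0.082 = 3.0488
k* = 3.0488^(1/0.56) ≈ 7.3201
y* = (k*)^α = 7.3201^0.44 ≈ 2.4010

y* = 2.40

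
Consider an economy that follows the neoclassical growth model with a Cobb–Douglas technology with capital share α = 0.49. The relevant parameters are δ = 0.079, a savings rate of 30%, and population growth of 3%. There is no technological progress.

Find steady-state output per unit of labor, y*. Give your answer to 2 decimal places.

At the steady state, Δk = 0, so s·k^α = (n + δ)·k.
Rearranging, k^(1−α) = s / (n + δ).
k^0.51 = 0.30 / (0.030 + 0.079) = 0.30 / 0.109 = 2.7523
k* = 2.7523^(1/0.51) ≈ 7.2803
y* = (k*)^α = 7.2803^0.49 ≈ 2.6452

y* ≈ 2.65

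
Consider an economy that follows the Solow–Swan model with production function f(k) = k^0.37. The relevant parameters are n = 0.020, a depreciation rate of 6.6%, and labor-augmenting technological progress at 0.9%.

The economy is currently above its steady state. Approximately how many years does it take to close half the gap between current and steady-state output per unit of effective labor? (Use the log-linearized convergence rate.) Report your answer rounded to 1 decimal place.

Near the steady state the convergence rate is λ = (1 − α)(n + g + δ).
λ = (1 − 0.37) × 0.095 = 0.63 × 0.095 = 0.05985
Half-life = ln 2 / λ = 0.6931 / 0.05985 ≈ 11.58 years

half-life ≈ 11.6 years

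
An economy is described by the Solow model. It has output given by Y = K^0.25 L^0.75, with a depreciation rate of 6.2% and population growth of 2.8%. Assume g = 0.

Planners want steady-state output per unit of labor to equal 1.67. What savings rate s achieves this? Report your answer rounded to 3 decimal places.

s ≈ 0.419

In steady state, investment equals break-even investment: s·k^α = (n + δ)·k.
Since y* = [s/(n + δ)]^(α/(1−α)), we have s/(n + δ) = (y*)^((1−α)/α) = 1.67^3 = 4.6575.
Therefore s = 4.6575 × (n + δ) = 4.6575 × 0.090 = 0.4192.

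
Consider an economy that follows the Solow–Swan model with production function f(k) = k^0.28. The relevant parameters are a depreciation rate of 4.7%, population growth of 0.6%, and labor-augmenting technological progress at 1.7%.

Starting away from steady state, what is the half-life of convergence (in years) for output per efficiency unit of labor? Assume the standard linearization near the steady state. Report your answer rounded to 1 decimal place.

half-life ≈ 13.8 years

Near the steady state the convergence rate is λ = (1 − α)(n + g + δ).
λ = (1 − 0.28) × 0.070 = 0.72 × 0.070 = 0.0504
Half-life = ln 2 / λ = 0.6931 / 0.0504 ≈ 13.75 years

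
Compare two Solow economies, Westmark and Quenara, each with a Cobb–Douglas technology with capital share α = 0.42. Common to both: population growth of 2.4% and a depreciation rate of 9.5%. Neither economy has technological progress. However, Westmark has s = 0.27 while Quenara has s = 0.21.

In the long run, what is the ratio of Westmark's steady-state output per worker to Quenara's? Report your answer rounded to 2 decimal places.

ratio ≈ 1.20

Steady-state y* = [s/(n + δ)]^(α/(1−α)), so the ratio is [ (s_W/(n + δ)_W) / (s_Q/(n + δ)_Q) ]^0.7241.
s_W/(n + δ)_W = 0.27/0.119 = 2.2689; s_Q/(n + δ)_Q = 0.21/0.119 = 1.7647.
Ratio = (2.2689/1.7647)^0.7241 = 1.2857^0.7241 ≈ 1.1996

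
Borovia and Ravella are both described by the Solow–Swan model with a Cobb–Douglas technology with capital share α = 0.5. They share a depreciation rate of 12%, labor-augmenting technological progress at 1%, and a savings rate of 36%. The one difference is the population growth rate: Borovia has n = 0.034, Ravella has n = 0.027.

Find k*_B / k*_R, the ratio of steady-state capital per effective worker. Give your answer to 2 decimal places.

k*_B / k*_R ≈ 0.92

Steady-state k* = [s/(n + g + δ)]^(1/(1−α)), so the ratio is [ (s_B/(n + g + δ)_B) / (s_R/(n + g + δ)_R) ]^2.
s_B/(n + g + δ)_B = 0.36/0.164 = 2.1951; s_R/(n + g + δ)_R = 0.36/0.157 = 2.2930.
Ratio = (2.1951/2.2930)^2 = 0.9573^2 ≈ 0.9164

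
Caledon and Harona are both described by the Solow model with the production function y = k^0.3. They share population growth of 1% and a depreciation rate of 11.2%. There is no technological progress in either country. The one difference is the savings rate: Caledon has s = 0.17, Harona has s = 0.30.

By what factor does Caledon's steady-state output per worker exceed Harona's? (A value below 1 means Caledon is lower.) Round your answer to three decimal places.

Steady-state y* = [s/(n + δ)]^(α/(1−α)), so the ratio is [ (s_C/(n + δ)_C) / (s_H/(n + δ)_H) ]^0.4286.
s_C/(n + δ)_C = 0.17/0.122 = 1.3934; s_H/(n + δ)_H = 0.30/0.122 = 2.4590.
Ratio = (1.3934/2.4590)^0.4286 = 0.5667^0.4286 ≈ 0.7839

y*_C / y*_H ≈ 0.784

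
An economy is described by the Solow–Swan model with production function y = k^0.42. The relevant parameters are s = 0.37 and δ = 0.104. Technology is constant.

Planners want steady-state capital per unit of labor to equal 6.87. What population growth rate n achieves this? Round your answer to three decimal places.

At the steady state, Δk = 0, so s·k^α = (n + δ)·k.
So s / (n + δ) = (k*)^(1−α) = 6.87^0.58 = 3.0580.
Therefore n + δ = s / 3.0580 = 0.37 / 3.0580 = 0.1210, so n = 0.1210 − 0.104 = 0.0170.

n ≈ 0.017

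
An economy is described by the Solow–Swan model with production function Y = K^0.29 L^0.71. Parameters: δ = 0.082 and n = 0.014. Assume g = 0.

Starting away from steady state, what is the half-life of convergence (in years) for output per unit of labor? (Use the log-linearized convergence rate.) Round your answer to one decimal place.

about 10.2 years

Near the steady state the convergence rate is λ = (1 − α)(n + δ).
λ = (1 − 0.29) × 0.096 = 0.71 × 0.096 = 0.06816
Half-life = ln 2 / λ = 0.6931 / 0.06816 ≈ 10.17 years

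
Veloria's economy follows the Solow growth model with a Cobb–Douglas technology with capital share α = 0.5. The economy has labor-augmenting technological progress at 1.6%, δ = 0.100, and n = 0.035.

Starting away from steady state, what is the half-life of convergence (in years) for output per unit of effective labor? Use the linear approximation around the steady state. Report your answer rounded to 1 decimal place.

Near the steady state the convergence rate is λ = (1 − α)(n + g + δ).
λ = (1 − 0.5) × 0.151 = 0.5 × 0.151 = 0.0755
Half-life = ln 2 / λ = 0.6931 / 0.0755 ≈ 9.18 years

t_½ ≈ 9.2 years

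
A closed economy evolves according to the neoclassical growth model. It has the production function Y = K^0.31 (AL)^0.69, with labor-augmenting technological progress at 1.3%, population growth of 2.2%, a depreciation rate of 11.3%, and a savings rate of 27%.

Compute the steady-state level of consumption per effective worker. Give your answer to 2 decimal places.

c* ≈ 0.96

At the steady state, Δk = 0, so s·k^α = (n + g + δ)·k.
Rearranging, k^(1−α) = s / (n + g + δ).
k^0.69 = 0.27 / (0.022 + 0.013 + 0.113) = 0.27 / 0.148 = 1.8243
k* = 1.8243^(1/0.69) ≈ 2.3900
y* = (k*)^α = 2.3900^0.31 ≈ 1.3101
c* = (1 − s)·y* = (1 − 0.27) × 1.3101 ≈ 0.9564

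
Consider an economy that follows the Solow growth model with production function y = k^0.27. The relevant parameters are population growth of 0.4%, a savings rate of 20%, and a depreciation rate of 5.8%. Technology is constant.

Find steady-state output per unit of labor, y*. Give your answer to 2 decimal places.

In steady state, investment equals break-even investment: s·k^α = (n + δ)·k.
Rearranging, k^(1−α) = s / (n + δ).
k^0.73 = 0.20 / (0.004 + 0.058) = 0.20 / 0.062 = 3.2258
k* = 3.2258^(1/0.73) ≈ 4.9747
y* = (k*)^α = 4.9747^0.27 ≈ 1.5422

y* = 1.54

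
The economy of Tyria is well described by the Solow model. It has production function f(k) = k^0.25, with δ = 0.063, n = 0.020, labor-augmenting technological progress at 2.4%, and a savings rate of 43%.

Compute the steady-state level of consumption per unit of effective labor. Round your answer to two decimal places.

c* = 0.91

Steady state requires s·f(k) = (n + g + δ)·k, i.e. s·k^α = (n + g + δ)·k.
Dividing both sides by k: k^(1−α) = s / (n + g + δ).
k^0.75 = 0.43 / (0.020 + 0.024 + 0.063) = 0.43 / 0.107 = 4.0187
k* = 4.0187^(1/0.75) ≈ 6.3892
y* = (k*)^α = 6.3892^0.25 ≈ 1.5899
c* = (1 − s)·y* = (1 − 0.43) × 1.5899 ≈ 0.9062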